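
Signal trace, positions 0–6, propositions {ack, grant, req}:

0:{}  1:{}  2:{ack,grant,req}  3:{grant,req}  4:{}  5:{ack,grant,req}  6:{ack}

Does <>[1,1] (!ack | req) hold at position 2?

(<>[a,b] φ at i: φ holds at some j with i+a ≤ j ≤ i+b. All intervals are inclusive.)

Yes

Check (!ack | req) at each j in [3,3]:
  j=3: true
Found at j=3 → formula holds.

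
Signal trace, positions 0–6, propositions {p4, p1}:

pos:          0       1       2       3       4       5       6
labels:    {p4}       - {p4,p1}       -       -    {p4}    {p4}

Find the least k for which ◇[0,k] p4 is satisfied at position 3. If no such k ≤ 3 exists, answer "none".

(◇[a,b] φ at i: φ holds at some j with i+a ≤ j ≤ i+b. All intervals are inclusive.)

Scan j = 3,4,… for p4:
  j=3: fails
  j=4: fails
  j=5: holds
First hit at j=5, so smallest k = 5-3 = 2.

2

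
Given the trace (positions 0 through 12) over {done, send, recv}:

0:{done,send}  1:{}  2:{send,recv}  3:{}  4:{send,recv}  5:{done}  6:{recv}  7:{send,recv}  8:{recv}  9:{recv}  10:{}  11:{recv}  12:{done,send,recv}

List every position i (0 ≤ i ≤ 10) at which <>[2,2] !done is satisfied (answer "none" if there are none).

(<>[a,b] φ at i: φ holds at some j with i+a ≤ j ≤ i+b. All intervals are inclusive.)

Evaluate at each i in [0,10]:
  i=0: ✓ (witness j=2)
  i=1: ✓ (witness j=3)
  i=2: ✓ (witness j=4)
  i=3: ✗ (none in [5,5])
  i=4: ✓ (witness j=6)
  i=5: ✓ (witness j=7)
  i=6: ✓ (witness j=8)
  i=7: ✓ (witness j=9)
  i=8: ✓ (witness j=10)
  i=9: ✓ (witness j=11)
  i=10: ✗ (none in [12,12])

0, 1, 2, 4, 5, 6, 7, 8, 9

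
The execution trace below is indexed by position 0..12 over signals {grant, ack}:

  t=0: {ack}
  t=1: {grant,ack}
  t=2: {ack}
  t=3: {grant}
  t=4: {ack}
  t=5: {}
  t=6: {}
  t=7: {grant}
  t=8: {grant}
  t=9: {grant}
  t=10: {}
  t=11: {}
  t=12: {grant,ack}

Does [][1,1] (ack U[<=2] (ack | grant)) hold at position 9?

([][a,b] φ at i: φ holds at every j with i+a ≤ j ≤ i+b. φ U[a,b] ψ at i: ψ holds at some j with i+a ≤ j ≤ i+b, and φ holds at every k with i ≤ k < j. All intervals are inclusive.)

Does not hold

Check (ack U[<=2] (ack | grant)) at every j in [10,10]:
  j=10: fails
Fails at j=10 → formula fails.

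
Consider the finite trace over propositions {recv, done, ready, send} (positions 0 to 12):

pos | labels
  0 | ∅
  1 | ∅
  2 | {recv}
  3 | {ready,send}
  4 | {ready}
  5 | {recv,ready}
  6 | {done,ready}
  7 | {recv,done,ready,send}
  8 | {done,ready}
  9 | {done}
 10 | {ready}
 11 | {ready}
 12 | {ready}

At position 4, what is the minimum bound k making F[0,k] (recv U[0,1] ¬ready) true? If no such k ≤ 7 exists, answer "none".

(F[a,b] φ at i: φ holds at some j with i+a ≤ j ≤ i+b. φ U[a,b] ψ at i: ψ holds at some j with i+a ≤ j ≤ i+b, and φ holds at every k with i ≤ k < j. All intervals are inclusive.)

Scan j = 4,5,… for (recv U[0,1] ¬ready):
  j=4: fails
  j=5: fails
  j=6: fails
  j=7: fails
  j=8: fails
  j=9: holds
First hit at j=9, so smallest k = 9-4 = 5.

5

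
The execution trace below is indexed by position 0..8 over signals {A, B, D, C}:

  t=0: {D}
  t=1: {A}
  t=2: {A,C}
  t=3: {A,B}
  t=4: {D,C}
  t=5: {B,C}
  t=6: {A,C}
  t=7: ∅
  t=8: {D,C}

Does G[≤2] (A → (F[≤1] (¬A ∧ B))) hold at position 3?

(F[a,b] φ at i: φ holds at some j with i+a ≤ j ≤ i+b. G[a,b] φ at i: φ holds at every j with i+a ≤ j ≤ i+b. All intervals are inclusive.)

Check (A → (F[≤1] (¬A ∧ B))) at every j in [3,5]:
  j=3: antecedent true; consequent fails (none in [3,4]) → ✗
  j=4: antecedent false → ✓
  j=5: antecedent false → ✓
Fails at j=3 → formula fails.

Does not hold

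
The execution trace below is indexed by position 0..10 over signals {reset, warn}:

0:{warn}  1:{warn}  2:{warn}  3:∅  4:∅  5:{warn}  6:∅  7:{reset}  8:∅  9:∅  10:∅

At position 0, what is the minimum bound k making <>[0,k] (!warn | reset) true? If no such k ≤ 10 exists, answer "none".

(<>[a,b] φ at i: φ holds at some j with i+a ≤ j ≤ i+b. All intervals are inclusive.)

3

Scan j = 0,1,… for (!warn | reset):
  j=0: fails
  j=1: fails
  j=2: fails
  j=3: holds
First hit at j=3, so smallest k = 3-0 = 3.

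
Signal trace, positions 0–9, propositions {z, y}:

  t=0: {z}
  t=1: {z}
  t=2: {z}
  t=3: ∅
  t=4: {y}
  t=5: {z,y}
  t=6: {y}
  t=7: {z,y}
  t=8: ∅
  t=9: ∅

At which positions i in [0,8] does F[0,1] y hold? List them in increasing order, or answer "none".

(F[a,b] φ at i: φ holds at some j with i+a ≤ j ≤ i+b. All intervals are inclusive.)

3, 4, 5, 6, 7

Evaluate at each i in [0,8]:
  i=0: ✗ (none in [0,1])
  i=1: ✗ (none in [1,2])
  i=2: ✗ (none in [2,3])
  i=3: ✓ (witness j=4)
  i=4: ✓ (witness j=4)
  i=5: ✓ (witness j=5)
  i=6: ✓ (witness j=6)
  i=7: ✓ (witness j=7)
  i=8: ✗ (none in [8,9])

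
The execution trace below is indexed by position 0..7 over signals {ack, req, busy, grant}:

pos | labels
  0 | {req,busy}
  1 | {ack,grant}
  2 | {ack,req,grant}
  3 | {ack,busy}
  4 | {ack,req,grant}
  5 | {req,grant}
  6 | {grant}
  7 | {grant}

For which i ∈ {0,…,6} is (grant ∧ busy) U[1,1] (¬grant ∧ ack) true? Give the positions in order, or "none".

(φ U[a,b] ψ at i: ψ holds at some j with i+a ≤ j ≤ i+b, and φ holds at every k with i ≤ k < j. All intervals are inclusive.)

none

Evaluate at each i in [0,6]:
  i=0: ✗ (no rhs in [1,1])
  i=1: ✗ (no rhs in [2,2])
  i=2: ✗ (lhs fails at k=2 before rhs at j=3)
  i=3: ✗ (no rhs in [4,4])
  i=4: ✗ (no rhs in [5,5])
  i=5: ✗ (no rhs in [6,6])
  i=6: ✗ (no rhs in [7,7])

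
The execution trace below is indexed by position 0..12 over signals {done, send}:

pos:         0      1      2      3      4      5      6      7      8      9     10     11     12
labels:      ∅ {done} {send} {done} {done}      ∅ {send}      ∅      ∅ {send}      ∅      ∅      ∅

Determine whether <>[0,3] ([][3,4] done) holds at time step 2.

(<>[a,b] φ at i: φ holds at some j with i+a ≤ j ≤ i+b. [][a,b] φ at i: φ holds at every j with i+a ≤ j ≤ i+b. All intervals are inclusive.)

False

Check [][3,4] done at each j in [2,5]:
  j=2: fails at 5
  j=3: fails at 6
  j=4: fails at 7
  j=5: fails at 8
No position in the window satisfies it → formula fails.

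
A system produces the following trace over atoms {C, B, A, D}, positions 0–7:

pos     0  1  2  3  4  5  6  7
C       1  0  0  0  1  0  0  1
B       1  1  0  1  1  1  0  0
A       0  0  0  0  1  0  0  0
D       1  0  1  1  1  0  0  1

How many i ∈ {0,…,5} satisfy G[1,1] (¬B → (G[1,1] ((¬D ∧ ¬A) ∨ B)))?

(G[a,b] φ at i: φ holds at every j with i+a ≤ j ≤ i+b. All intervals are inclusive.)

5

Evaluate at each i in [0,5]:
  i=0: ✓ (all of [1,1])
  i=1: ✓ (all of [2,2])
  i=2: ✓ (all of [3,3])
  i=3: ✓ (all of [4,4])
  i=4: ✓ (all of [5,5])
  i=5: ✗ (fails at j=6)
Positions where it holds: {0, 1, 2, 3, 4} → 5.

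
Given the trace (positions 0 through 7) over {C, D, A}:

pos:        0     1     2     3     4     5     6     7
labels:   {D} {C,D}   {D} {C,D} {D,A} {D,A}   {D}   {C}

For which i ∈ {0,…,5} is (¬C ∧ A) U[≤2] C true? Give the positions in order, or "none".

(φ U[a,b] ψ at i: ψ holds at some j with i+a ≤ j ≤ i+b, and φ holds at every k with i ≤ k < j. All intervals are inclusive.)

Evaluate at each i in [0,5]:
  i=0: ✗ (lhs fails at k=0 before rhs at j=1)
  i=1: ✓ (rhs at j=1)
  i=2: ✗ (lhs fails at k=2 before rhs at j=3)
  i=3: ✓ (rhs at j=3)
  i=4: ✗ (no rhs in [4,6])
  i=5: ✗ (lhs fails at k=6 before rhs at j=7)

1, 3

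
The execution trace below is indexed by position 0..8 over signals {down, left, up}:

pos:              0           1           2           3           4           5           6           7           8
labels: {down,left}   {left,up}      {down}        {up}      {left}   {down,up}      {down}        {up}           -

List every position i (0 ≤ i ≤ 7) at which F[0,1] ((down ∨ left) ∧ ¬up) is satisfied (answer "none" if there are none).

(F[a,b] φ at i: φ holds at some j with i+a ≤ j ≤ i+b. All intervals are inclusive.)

Evaluate at each i in [0,7]:
  i=0: ✓ (witness j=0)
  i=1: ✓ (witness j=2)
  i=2: ✓ (witness j=2)
  i=3: ✓ (witness j=4)
  i=4: ✓ (witness j=4)
  i=5: ✓ (witness j=6)
  i=6: ✓ (witness j=6)
  i=7: ✗ (none in [7,8])

0, 1, 2, 3, 4, 5, 6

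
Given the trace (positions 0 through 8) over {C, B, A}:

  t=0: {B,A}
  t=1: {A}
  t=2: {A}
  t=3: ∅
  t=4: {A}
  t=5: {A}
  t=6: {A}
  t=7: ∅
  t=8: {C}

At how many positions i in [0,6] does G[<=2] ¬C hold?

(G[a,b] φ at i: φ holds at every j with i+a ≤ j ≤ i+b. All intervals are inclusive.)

6

Evaluate at each i in [0,6]:
  i=0: ✓ (all of [0,2])
  i=1: ✓ (all of [1,3])
  i=2: ✓ (all of [2,4])
  i=3: ✓ (all of [3,5])
  i=4: ✓ (all of [4,6])
  i=5: ✓ (all of [5,7])
  i=6: ✗ (fails at j=8)
Positions where it holds: {0, 1, 2, 3, 4, 5} → 6.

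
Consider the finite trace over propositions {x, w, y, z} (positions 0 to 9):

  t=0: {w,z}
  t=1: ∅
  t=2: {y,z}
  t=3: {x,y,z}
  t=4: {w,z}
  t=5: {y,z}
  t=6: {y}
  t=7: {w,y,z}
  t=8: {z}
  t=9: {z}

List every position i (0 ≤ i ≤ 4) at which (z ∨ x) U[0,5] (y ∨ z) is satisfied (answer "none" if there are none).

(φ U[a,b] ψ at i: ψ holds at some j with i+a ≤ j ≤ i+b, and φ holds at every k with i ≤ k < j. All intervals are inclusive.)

0, 2, 3, 4

Evaluate at each i in [0,4]:
  i=0: ✓ (rhs at j=0)
  i=1: ✗ (lhs fails at k=1 before rhs at j=2)
  i=2: ✓ (rhs at j=2)
  i=3: ✓ (rhs at j=3)
  i=4: ✓ (rhs at j=4)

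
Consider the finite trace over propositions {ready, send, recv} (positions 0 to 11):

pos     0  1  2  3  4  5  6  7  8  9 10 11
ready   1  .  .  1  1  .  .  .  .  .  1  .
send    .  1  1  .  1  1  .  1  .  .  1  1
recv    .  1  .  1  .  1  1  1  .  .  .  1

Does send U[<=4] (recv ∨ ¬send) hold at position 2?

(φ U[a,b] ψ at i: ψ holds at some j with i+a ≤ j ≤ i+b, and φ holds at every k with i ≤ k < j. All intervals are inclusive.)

Holds

Need some j in [2,6] with (recv ∨ ¬send), and send at every k in [2,j-1].
  j=2: (recv ∨ ¬send) false.
  j=3: (recv ∨ ¬send) holds; send holds at every k in [2,2] → satisfied.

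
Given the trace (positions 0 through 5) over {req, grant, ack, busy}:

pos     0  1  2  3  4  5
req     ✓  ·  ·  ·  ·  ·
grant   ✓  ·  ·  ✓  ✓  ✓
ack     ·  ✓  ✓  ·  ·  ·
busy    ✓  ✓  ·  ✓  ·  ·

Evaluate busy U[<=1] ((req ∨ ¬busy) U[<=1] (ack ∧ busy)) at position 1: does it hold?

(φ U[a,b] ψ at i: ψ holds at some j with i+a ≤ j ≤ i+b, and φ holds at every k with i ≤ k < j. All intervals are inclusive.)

Need some j in [1,2] with ((req ∨ ¬busy) U[<=1] (ack ∧ busy)), and busy at every k in [1,j-1].
  j=1: ((req ∨ ¬busy) U[<=1] (ack ∧ busy)) holds; no prefix to check → satisfied.

Holds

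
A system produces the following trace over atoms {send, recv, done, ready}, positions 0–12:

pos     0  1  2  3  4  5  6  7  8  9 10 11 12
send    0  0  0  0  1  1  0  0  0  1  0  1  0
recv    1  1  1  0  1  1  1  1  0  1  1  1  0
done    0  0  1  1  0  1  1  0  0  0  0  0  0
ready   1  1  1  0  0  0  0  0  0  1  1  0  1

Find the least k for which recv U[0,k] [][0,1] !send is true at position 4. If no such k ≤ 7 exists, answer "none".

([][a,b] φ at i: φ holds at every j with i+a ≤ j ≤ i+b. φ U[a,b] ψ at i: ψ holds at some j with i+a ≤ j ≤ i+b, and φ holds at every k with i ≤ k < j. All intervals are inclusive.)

2

Need earliest j ≥ 4 with [][0,1] !send, and recv at every k in [4,j-1].
  j=4: rhs fails.
  j=5: rhs fails.
  j=6: rhs holds; lhs holds on [4,5]. k = 2.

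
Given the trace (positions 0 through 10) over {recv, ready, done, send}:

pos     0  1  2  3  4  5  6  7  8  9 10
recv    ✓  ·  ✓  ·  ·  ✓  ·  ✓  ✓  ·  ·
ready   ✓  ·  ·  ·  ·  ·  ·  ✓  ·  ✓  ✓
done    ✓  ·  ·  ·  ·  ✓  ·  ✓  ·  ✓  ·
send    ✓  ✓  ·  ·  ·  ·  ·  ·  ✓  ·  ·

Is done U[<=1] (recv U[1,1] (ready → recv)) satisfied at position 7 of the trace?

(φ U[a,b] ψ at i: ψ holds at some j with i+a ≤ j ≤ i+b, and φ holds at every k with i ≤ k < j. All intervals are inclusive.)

Holds

Need some j in [7,8] with (recv U[1,1] (ready → recv)), and done at every k in [7,j-1].
  j=7: (recv U[1,1] (ready → recv)) holds; no prefix to check → satisfied.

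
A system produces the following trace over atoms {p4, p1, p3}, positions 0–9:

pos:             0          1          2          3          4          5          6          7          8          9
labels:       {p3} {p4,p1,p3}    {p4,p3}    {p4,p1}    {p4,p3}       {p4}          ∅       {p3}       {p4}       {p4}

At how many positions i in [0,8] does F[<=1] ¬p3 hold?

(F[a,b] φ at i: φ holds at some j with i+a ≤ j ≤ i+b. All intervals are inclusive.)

Evaluate at each i in [0,8]:
  i=0: ✗ (none in [0,1])
  i=1: ✗ (none in [1,2])
  i=2: ✓ (witness j=3)
  i=3: ✓ (witness j=3)
  i=4: ✓ (witness j=5)
  i=5: ✓ (witness j=5)
  i=6: ✓ (witness j=6)
  i=7: ✓ (witness j=8)
  i=8: ✓ (witness j=8)
Positions where it holds: {2, 3, 4, 5, 6, 7, 8} → 7.

7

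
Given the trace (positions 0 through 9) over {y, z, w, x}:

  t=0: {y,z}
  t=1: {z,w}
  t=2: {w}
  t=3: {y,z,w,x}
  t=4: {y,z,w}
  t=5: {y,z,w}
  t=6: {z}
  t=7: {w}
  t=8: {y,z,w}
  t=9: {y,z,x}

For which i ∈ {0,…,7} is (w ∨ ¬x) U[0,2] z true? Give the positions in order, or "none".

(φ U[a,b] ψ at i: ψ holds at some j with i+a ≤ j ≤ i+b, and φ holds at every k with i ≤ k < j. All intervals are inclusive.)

Evaluate at each i in [0,7]:
  i=0: ✓ (rhs at j=0)
  i=1: ✓ (rhs at j=1)
  i=2: ✓ (rhs at j=3; lhs holds on [2,2])
  i=3: ✓ (rhs at j=3)
  i=4: ✓ (rhs at j=4)
  i=5: ✓ (rhs at j=5)
  i=6: ✓ (rhs at j=6)
  i=7: ✓ (rhs at j=8; lhs holds on [7,7])

0, 1, 2, 3, 4, 5, 6, 7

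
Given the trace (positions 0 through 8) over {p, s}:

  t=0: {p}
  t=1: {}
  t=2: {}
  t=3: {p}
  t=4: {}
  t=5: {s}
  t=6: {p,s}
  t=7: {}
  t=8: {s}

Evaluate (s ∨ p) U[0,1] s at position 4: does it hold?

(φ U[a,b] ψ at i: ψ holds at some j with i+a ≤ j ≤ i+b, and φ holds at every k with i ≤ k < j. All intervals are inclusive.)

False

Need some j in [4,5] with s, and (s ∨ p) at every k in [4,j-1].
  j=4: s false.
  j=5: s holds, but (s ∨ p) fails at k=4 → not this j.
No j in the window works → until fails.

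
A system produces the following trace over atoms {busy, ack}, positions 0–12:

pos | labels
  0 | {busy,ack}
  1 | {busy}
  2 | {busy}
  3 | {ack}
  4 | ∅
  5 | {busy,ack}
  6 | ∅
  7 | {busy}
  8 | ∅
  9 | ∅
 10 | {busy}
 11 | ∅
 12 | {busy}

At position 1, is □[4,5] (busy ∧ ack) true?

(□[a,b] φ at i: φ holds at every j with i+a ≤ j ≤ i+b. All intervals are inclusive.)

Check (busy ∧ ack) at every j in [5,6]:
  j=5: true
  j=6: false
Fails at j=6 → formula fails.

No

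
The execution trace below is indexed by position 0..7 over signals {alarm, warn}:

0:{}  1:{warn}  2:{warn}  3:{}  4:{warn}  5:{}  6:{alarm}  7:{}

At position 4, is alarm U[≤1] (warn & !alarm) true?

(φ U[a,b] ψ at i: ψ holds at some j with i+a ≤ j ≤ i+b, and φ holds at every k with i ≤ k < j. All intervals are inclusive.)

True

Need some j in [4,5] with (warn & !alarm), and alarm at every k in [4,j-1].
  j=4: (warn & !alarm) holds; no prefix to check → satisfied.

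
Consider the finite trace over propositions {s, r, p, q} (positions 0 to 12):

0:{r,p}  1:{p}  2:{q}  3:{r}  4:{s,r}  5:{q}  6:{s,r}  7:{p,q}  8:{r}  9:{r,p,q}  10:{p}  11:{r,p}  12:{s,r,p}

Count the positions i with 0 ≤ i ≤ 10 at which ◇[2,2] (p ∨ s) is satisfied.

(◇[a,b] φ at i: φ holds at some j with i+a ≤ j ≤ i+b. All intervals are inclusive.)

7

Evaluate at each i in [0,10]:
  i=0: ✗ (none in [2,2])
  i=1: ✗ (none in [3,3])
  i=2: ✓ (witness j=4)
  i=3: ✗ (none in [5,5])
  i=4: ✓ (witness j=6)
  i=5: ✓ (witness j=7)
  i=6: ✗ (none in [8,8])
  i=7: ✓ (witness j=9)
  i=8: ✓ (witness j=10)
  i=9: ✓ (witness j=11)
  i=10: ✓ (witness j=12)
Positions where it holds: {2, 4, 5, 7, 8, 9, 10} → 7.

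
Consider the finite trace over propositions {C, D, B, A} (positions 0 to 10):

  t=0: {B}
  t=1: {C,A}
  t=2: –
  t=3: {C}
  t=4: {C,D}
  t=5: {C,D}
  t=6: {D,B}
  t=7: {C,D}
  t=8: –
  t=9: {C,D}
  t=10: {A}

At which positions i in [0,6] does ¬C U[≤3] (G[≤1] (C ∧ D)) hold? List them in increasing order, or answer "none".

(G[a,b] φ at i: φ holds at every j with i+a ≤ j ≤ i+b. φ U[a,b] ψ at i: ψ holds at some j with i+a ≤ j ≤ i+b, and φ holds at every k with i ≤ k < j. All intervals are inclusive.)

Evaluate at each i in [0,6]:
  i=0: ✗ (no rhs in [0,3])
  i=1: ✗ (lhs fails at k=1 before rhs at j=4)
  i=2: ✗ (lhs fails at k=3 before rhs at j=4)
  i=3: ✗ (lhs fails at k=3 before rhs at j=4)
  i=4: ✓ (rhs at j=4)
  i=5: ✗ (no rhs in [5,8])
  i=6: ✗ (no rhs in [6,9])

4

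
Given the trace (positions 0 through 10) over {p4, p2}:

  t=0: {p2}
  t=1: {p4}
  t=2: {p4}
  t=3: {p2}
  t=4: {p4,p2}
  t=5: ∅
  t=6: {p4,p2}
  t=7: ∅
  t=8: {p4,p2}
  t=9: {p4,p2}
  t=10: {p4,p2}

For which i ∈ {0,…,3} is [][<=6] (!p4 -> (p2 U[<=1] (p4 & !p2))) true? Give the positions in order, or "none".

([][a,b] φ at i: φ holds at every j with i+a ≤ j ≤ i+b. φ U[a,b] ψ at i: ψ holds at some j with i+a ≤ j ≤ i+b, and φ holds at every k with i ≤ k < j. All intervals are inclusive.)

none

Evaluate at each i in [0,3]:
  i=0: ✗ (fails at j=3)
  i=1: ✗ (fails at j=3)
  i=2: ✗ (fails at j=3)
  i=3: ✗ (fails at j=3)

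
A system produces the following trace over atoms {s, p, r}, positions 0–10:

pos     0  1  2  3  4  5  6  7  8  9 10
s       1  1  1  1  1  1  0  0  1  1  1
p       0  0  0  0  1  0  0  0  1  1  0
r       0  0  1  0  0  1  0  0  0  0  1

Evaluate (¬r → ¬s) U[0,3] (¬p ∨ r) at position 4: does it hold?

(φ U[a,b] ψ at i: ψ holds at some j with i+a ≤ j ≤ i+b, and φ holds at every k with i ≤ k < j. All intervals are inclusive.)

False

Need some j in [4,7] with (¬p ∨ r), and (¬r → ¬s) at every k in [4,j-1].
  j=4: (¬p ∨ r) false.
  j=5: (¬p ∨ r) holds, but (¬r → ¬s) fails at k=4 → not this j.
  j=6: (¬p ∨ r) holds, but (¬r → ¬s) fails at k=4 → not this j.
  j=7: (¬p ∨ r) holds, but (¬r → ¬s) fails at k=4 → not this j.
No j in the window works → until fails.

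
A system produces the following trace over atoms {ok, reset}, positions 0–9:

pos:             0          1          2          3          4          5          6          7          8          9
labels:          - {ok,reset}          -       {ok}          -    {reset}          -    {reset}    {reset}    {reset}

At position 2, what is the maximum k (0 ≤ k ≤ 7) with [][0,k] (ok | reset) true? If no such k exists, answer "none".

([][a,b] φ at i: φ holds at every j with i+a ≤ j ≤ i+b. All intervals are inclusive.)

none

(ok | reset) must hold from j=2 onward; find where it first fails.
  j=2: fails → no k works.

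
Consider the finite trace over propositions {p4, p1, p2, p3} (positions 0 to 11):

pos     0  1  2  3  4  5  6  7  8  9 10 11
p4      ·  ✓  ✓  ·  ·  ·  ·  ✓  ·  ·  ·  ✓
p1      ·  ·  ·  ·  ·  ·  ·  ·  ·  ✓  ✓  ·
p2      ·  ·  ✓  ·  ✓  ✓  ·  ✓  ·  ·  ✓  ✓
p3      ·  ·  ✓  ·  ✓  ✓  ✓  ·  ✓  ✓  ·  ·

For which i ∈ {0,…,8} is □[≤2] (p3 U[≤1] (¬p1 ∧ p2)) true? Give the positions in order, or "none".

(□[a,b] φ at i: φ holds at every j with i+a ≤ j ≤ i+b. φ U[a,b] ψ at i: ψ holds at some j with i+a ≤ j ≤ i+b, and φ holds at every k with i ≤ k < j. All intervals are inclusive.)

Evaluate at each i in [0,8]:
  i=0: ✗ (fails at j=0)
  i=1: ✗ (fails at j=1)
  i=2: ✗ (fails at j=3)
  i=3: ✗ (fails at j=3)
  i=4: ✓ (all of [4,6])
  i=5: ✓ (all of [5,7])
  i=6: ✗ (fails at j=8)
  i=7: ✗ (fails at j=8)
  i=8: ✗ (fails at j=8)

4, 5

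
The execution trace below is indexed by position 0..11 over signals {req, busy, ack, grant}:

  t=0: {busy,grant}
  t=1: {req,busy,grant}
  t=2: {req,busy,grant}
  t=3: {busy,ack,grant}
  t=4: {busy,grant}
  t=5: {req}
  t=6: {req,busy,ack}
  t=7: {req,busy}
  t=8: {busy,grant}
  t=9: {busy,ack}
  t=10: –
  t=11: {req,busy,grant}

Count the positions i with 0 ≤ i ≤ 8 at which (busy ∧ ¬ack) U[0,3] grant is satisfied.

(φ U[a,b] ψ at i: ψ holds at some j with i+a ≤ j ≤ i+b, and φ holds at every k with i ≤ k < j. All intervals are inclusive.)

7

Evaluate at each i in [0,8]:
  i=0: ✓ (rhs at j=0)
  i=1: ✓ (rhs at j=1)
  i=2: ✓ (rhs at j=2)
  i=3: ✓ (rhs at j=3)
  i=4: ✓ (rhs at j=4)
  i=5: ✗ (lhs fails at k=5 before rhs at j=8)
  i=6: ✗ (lhs fails at k=6 before rhs at j=8)
  i=7: ✓ (rhs at j=8; lhs holds on [7,7])
  i=8: ✓ (rhs at j=8)
Positions where it holds: {0, 1, 2, 3, 4, 7, 8} → 7.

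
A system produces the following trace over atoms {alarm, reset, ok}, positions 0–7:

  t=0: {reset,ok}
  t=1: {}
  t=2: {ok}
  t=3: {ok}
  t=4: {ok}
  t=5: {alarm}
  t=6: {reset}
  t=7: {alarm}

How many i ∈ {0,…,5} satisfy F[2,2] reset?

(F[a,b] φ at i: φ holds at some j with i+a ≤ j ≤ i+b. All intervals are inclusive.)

1

Evaluate at each i in [0,5]:
  i=0: ✗ (none in [2,2])
  i=1: ✗ (none in [3,3])
  i=2: ✗ (none in [4,4])
  i=3: ✗ (none in [5,5])
  i=4: ✓ (witness j=6)
  i=5: ✗ (none in [7,7])
Positions where it holds: {4} → 1.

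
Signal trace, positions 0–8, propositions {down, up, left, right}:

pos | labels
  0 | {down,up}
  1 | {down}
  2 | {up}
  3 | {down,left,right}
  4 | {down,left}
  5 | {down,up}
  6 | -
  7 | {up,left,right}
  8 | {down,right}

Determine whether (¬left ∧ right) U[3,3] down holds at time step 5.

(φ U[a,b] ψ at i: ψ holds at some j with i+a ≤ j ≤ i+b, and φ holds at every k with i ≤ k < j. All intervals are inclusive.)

Need some j in [8,8] with down, and (¬left ∧ right) at every k in [5,j-1].
  j=8: down holds, but (¬left ∧ right) fails at k=5 → not this j.
No j in the window works → until fails.

No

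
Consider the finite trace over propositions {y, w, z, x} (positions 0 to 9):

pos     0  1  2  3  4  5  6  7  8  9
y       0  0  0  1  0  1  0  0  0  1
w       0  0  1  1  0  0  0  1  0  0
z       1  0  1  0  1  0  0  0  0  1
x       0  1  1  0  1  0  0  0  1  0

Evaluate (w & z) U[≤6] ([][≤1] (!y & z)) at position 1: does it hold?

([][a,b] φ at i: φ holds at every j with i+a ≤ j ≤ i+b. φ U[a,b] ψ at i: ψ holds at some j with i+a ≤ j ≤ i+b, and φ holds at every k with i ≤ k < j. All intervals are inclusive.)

Need some j in [1,7] with [][≤1] (!y & z), and (w & z) at every k in [1,j-1].
  j=1: [][≤1] (!y & z) — fails at 1.
  j=2: [][≤1] (!y & z) — fails at 3.
  j=3: [][≤1] (!y & z) — fails at 3.
  j=4: [][≤1] (!y & z) — fails at 5.
  j=5: [][≤1] (!y & z) — fails at 5.
  j=6: [][≤1] (!y & z) — fails at 6.
  j=7: [][≤1] (!y & z) — fails at 7.
No j in the window works → until fails.

No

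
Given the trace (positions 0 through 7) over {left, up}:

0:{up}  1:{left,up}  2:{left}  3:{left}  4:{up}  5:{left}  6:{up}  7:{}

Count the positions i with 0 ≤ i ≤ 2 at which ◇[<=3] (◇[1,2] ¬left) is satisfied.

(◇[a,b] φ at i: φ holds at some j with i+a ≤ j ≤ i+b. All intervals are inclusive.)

3

Evaluate at each i in [0,2]:
  i=0: ✓ (witness j=2)
  i=1: ✓ (witness j=2)
  i=2: ✓ (witness j=2)
Positions where it holds: {0, 1, 2} → 3.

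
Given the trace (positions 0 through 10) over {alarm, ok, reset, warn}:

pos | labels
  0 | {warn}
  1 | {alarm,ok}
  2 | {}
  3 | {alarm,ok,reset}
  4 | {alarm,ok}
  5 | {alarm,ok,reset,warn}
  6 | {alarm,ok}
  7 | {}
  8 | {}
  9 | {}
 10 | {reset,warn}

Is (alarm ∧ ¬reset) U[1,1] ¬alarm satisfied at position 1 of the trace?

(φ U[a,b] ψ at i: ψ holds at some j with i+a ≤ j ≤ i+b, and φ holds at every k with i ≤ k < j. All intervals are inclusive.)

Need some j in [2,2] with ¬alarm, and (alarm ∧ ¬reset) at every k in [1,j-1].
  j=2: ¬alarm holds; (alarm ∧ ¬reset) holds at every k in [1,1] → satisfied.

Holds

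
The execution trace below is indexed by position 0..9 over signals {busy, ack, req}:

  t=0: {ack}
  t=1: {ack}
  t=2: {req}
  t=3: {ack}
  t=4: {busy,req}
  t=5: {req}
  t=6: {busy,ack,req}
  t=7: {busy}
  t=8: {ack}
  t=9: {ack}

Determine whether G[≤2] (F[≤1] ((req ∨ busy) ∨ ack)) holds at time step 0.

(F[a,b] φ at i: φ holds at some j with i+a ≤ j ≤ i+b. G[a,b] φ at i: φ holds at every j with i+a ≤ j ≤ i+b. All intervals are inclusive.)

Yes

Check F[≤1] ((req ∨ busy) ∨ ack) at every j in [0,2]:
  j=0: holds (witness at 0)
  j=1: holds (witness at 1)
  j=2: holds (witness at 2)
All positions satisfy it → formula holds.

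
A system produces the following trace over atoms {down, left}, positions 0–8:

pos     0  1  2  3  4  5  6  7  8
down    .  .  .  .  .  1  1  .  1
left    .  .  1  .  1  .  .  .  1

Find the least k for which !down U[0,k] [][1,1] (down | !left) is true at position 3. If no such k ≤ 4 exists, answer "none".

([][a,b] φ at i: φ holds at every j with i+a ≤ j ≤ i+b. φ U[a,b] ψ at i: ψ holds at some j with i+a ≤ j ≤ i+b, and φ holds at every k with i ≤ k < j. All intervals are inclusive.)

1

Need earliest j ≥ 3 with [][1,1] (down | !left), and !down at every k in [3,j-1].
  j=3: rhs fails.
  j=4: rhs holds; lhs holds on [3,3]. k = 1.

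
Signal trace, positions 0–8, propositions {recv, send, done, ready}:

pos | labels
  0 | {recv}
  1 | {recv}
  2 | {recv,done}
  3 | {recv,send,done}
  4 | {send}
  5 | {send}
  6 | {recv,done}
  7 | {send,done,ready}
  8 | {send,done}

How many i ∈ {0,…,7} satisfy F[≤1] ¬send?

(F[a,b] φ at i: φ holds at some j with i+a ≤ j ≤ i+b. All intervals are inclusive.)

5

Evaluate at each i in [0,7]:
  i=0: ✓ (witness j=0)
  i=1: ✓ (witness j=1)
  i=2: ✓ (witness j=2)
  i=3: ✗ (none in [3,4])
  i=4: ✗ (none in [4,5])
  i=5: ✓ (witness j=6)
  i=6: ✓ (witness j=6)
  i=7: ✗ (none in [7,8])
Positions where it holds: {0, 1, 2, 5, 6} → 5.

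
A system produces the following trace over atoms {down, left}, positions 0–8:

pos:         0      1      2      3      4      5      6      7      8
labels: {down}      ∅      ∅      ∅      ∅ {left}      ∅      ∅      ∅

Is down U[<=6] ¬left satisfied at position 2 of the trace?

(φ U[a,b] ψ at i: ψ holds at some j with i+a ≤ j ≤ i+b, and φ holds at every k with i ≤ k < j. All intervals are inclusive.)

Yes

Need some j in [2,8] with ¬left, and down at every k in [2,j-1].
  j=2: ¬left holds; no prefix to check → satisfied.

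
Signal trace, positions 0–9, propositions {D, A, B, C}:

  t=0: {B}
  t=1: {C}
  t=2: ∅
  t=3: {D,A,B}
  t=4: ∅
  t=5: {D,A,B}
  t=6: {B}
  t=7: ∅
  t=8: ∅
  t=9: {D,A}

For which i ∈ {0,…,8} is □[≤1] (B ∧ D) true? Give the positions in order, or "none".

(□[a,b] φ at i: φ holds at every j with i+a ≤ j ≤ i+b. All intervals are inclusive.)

none

Evaluate at each i in [0,8]:
  i=0: ✗ (fails at j=0)
  i=1: ✗ (fails at j=1)
  i=2: ✗ (fails at j=2)
  i=3: ✗ (fails at j=4)
  i=4: ✗ (fails at j=4)
  i=5: ✗ (fails at j=6)
  i=6: ✗ (fails at j=6)
  i=7: ✗ (fails at j=7)
  i=8: ✗ (fails at j=8)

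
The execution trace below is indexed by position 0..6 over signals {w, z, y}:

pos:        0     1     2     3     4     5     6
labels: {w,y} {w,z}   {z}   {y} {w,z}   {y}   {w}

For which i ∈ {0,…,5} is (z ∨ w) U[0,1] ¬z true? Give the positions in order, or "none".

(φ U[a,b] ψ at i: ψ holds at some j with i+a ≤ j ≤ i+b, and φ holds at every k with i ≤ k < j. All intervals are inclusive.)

0, 2, 3, 4, 5

Evaluate at each i in [0,5]:
  i=0: ✓ (rhs at j=0)
  i=1: ✗ (no rhs in [1,2])
  i=2: ✓ (rhs at j=3; lhs holds on [2,2])
  i=3: ✓ (rhs at j=3)
  i=4: ✓ (rhs at j=5; lhs holds on [4,4])
  i=5: ✓ (rhs at j=5)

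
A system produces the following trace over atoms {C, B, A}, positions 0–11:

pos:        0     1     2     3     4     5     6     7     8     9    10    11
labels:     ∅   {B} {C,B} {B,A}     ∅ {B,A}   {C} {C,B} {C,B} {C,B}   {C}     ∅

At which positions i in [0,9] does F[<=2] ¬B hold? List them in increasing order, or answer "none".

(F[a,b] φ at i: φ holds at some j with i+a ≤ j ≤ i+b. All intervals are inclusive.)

0, 2, 3, 4, 5, 6, 8, 9

Evaluate at each i in [0,9]:
  i=0: ✓ (witness j=0)
  i=1: ✗ (none in [1,3])
  i=2: ✓ (witness j=4)
  i=3: ✓ (witness j=4)
  i=4: ✓ (witness j=4)
  i=5: ✓ (witness j=6)
  i=6: ✓ (witness j=6)
  i=7: ✗ (none in [7,9])
  i=8: ✓ (witness j=10)
  i=9: ✓ (witness j=10)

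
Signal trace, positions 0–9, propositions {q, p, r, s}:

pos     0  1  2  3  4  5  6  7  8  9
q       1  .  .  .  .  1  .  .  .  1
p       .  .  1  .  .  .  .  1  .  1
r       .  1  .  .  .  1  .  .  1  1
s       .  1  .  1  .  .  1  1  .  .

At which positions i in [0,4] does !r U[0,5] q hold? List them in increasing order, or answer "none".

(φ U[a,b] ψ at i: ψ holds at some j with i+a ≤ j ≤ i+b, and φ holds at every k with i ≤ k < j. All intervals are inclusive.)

0, 2, 3, 4

Evaluate at each i in [0,4]:
  i=0: ✓ (rhs at j=0)
  i=1: ✗ (lhs fails at k=1 before rhs at j=5)
  i=2: ✓ (rhs at j=5; lhs holds on [2,4])
  i=3: ✓ (rhs at j=5; lhs holds on [3,4])
  i=4: ✓ (rhs at j=5; lhs holds on [4,4])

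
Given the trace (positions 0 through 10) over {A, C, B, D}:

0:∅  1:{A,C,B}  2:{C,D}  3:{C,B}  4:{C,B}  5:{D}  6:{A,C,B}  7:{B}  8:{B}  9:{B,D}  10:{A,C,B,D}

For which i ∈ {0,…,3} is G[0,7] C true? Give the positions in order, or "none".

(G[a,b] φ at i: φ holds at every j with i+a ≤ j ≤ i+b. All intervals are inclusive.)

none

Evaluate at each i in [0,3]:
  i=0: ✗ (fails at j=0)
  i=1: ✗ (fails at j=5)
  i=2: ✗ (fails at j=5)
  i=3: ✗ (fails at j=5)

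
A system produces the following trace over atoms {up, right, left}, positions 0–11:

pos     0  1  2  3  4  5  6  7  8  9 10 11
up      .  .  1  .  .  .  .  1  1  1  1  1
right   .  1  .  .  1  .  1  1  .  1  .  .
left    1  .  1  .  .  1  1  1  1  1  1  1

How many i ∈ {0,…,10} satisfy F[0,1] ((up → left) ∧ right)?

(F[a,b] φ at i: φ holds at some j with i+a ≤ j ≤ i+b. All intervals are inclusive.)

9

Evaluate at each i in [0,10]:
  i=0: ✓ (witness j=1)
  i=1: ✓ (witness j=1)
  i=2: ✗ (none in [2,3])
  i=3: ✓ (witness j=4)
  i=4: ✓ (witness j=4)
  i=5: ✓ (witness j=6)
  i=6: ✓ (witness j=6)
  i=7: ✓ (witness j=7)
  i=8: ✓ (witness j=9)
  i=9: ✓ (witness j=9)
  i=10: ✗ (none in [10,11])
Positions where it holds: {0, 1, 3, 4, 5, 6, 7, 8, 9} → 9.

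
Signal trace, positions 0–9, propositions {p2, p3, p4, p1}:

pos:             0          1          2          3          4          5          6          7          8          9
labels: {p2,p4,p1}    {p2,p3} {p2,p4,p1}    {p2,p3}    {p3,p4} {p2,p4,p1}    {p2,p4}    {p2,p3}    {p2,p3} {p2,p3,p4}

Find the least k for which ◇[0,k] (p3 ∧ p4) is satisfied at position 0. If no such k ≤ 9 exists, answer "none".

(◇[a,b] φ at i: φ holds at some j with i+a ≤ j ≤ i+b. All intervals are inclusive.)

Scan j = 0,1,… for (p3 ∧ p4):
  j=0: fails
  j=1: fails
  j=2: fails
  j=3: fails
  j=4: holds
First hit at j=4, so smallest k = 4-0 = 4.

4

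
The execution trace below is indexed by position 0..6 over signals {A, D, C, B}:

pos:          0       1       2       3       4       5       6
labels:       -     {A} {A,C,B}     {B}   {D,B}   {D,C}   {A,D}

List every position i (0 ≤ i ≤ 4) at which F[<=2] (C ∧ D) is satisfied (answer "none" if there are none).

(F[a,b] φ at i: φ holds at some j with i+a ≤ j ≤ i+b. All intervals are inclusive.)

3, 4

Evaluate at each i in [0,4]:
  i=0: ✗ (none in [0,2])
  i=1: ✗ (none in [1,3])
  i=2: ✗ (none in [2,4])
  i=3: ✓ (witness j=5)
  i=4: ✓ (witness j=5)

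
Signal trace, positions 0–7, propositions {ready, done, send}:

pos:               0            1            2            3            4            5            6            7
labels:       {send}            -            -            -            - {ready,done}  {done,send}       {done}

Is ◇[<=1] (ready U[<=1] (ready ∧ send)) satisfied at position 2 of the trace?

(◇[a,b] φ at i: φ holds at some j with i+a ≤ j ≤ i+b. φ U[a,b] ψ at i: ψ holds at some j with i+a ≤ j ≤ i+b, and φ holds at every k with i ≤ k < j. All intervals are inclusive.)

Check (ready U[<=1] (ready ∧ send)) at each j in [2,3]:
  j=2: fails
  j=3: fails
No position in the window satisfies it → formula fails.

False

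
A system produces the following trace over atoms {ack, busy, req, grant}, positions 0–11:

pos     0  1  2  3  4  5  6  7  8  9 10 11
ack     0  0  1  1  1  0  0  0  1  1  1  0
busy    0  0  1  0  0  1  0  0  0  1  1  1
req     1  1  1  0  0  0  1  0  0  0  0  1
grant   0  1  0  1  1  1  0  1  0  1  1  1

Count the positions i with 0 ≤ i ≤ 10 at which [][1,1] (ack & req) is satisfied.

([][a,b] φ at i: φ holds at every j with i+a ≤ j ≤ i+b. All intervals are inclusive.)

Evaluate at each i in [0,10]:
  i=0: ✗ (fails at j=1)
  i=1: ✓ (all of [2,2])
  i=2: ✗ (fails at j=3)
  i=3: ✗ (fails at j=4)
  i=4: ✗ (fails at j=5)
  i=5: ✗ (fails at j=6)
  i=6: ✗ (fails at j=7)
  i=7: ✗ (fails at j=8)
  i=8: ✗ (fails at j=9)
  i=9: ✗ (fails at j=10)
  i=10: ✗ (fails at j=11)
Positions where it holds: {1} → 1.

1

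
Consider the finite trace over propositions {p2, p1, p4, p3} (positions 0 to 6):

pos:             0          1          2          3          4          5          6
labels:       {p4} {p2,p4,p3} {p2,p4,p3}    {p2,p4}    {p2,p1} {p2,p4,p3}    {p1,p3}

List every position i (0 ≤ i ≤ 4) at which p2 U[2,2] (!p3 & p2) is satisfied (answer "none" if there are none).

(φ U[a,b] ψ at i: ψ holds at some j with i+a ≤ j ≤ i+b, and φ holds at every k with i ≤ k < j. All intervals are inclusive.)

Evaluate at each i in [0,4]:
  i=0: ✗ (no rhs in [2,2])
  i=1: ✓ (rhs at j=3; lhs holds on [1,2])
  i=2: ✓ (rhs at j=4; lhs holds on [2,3])
  i=3: ✗ (no rhs in [5,5])
  i=4: ✗ (no rhs in [6,6])

1, 2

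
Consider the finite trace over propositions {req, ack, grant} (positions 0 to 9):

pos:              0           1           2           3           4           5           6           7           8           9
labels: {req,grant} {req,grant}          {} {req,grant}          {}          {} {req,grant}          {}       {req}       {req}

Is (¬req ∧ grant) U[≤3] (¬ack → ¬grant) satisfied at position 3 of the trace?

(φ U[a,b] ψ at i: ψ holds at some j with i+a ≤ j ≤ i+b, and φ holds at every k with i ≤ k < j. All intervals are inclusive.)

Does not hold

Need some j in [3,6] with (¬ack → ¬grant), and (¬req ∧ grant) at every k in [3,j-1].
  j=3: (¬ack → ¬grant) false.
  j=4: (¬ack → ¬grant) holds, but (¬req ∧ grant) fails at k=3 → not this j.
  j=5: (¬ack → ¬grant) holds, but (¬req ∧ grant) fails at k=3 → not this j.
  j=6: (¬ack → ¬grant) false.
No j in the window works → until fails.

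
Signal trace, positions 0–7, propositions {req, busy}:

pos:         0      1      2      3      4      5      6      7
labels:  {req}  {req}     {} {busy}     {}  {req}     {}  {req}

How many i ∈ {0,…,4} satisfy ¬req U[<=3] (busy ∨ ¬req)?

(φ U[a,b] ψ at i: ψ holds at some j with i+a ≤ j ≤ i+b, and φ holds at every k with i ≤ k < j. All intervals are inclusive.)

3

Evaluate at each i in [0,4]:
  i=0: ✗ (lhs fails at k=0 before rhs at j=2)
  i=1: ✗ (lhs fails at k=1 before rhs at j=2)
  i=2: ✓ (rhs at j=2)
  i=3: ✓ (rhs at j=3)
  i=4: ✓ (rhs at j=4)
Positions where it holds: {2, 3, 4} → 3.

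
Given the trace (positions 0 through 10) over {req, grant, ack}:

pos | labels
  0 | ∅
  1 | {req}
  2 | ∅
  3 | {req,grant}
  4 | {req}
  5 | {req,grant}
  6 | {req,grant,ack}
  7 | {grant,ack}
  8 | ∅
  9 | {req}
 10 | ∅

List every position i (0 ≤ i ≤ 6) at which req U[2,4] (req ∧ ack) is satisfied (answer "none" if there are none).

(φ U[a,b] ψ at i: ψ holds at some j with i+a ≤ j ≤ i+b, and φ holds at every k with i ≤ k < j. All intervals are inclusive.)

Evaluate at each i in [0,6]:
  i=0: ✗ (no rhs in [2,4])
  i=1: ✗ (no rhs in [3,5])
  i=2: ✗ (lhs fails at k=2 before rhs at j=6)
  i=3: ✓ (rhs at j=6; lhs holds on [3,5])
  i=4: ✓ (rhs at j=6; lhs holds on [4,5])
  i=5: ✗ (no rhs in [7,9])
  i=6: ✗ (no rhs in [8,10])

3, 4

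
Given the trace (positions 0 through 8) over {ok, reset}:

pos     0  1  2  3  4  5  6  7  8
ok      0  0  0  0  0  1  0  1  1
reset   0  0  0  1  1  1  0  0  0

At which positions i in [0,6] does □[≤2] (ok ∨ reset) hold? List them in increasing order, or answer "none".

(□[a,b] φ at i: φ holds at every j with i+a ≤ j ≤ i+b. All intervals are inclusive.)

Evaluate at each i in [0,6]:
  i=0: ✗ (fails at j=0)
  i=1: ✗ (fails at j=1)
  i=2: ✗ (fails at j=2)
  i=3: ✓ (all of [3,5])
  i=4: ✗ (fails at j=6)
  i=5: ✗ (fails at j=6)
  i=6: ✗ (fails at j=6)

3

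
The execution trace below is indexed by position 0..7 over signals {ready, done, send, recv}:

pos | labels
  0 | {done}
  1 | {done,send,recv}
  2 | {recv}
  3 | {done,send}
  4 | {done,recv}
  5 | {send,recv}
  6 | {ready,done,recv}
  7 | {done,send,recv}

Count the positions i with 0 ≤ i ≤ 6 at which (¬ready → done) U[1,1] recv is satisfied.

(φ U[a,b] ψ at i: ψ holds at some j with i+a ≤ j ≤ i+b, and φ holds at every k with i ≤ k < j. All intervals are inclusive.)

5

Evaluate at each i in [0,6]:
  i=0: ✓ (rhs at j=1; lhs holds on [0,0])
  i=1: ✓ (rhs at j=2; lhs holds on [1,1])
  i=2: ✗ (no rhs in [3,3])
  i=3: ✓ (rhs at j=4; lhs holds on [3,3])
  i=4: ✓ (rhs at j=5; lhs holds on [4,4])
  i=5: ✗ (lhs fails at k=5 before rhs at j=6)
  i=6: ✓ (rhs at j=7; lhs holds on [6,6])
Positions where it holds: {0, 1, 3, 4, 6} → 5.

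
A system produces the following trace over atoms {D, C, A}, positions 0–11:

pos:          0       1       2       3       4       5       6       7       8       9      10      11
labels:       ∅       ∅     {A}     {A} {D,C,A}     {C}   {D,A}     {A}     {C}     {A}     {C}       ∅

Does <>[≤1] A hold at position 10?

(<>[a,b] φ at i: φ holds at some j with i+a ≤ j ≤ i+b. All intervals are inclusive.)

No

Check A at each j in [10,11]:
  j=10: false
  j=11: false
No position in the window satisfies it → formula fails.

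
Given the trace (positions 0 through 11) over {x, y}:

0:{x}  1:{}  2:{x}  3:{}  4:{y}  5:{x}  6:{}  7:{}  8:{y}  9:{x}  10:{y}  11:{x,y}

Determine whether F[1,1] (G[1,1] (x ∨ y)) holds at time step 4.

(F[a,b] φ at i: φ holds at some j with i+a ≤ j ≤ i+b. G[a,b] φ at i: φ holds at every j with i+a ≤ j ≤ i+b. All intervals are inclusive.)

No

Check G[1,1] (x ∨ y) at each j in [5,5]:
  j=5: fails at 6
No position in the window satisfies it → formula fails.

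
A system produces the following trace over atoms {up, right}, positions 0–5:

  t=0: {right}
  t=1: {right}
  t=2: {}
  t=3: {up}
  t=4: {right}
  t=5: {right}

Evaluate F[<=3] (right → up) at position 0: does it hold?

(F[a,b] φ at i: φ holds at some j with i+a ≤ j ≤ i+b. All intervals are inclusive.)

True

Check (right → up) at each j in [0,3]:
  j=0: false
  j=1: false
  j=2: true
  j=3: true
Found at j=2 → formula holds.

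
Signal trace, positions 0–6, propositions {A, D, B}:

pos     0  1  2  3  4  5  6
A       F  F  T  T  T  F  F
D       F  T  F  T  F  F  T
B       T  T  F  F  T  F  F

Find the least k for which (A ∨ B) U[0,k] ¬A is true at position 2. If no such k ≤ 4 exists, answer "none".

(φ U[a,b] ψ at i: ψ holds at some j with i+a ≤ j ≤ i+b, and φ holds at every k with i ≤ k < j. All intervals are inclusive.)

3

Need earliest j ≥ 2 with ¬A, and (A ∨ B) at every k in [2,j-1].
  j=2: rhs fails.
  j=3: rhs fails.
  j=4: rhs fails.
  j=5: rhs holds; lhs holds on [2,4]. k = 3.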